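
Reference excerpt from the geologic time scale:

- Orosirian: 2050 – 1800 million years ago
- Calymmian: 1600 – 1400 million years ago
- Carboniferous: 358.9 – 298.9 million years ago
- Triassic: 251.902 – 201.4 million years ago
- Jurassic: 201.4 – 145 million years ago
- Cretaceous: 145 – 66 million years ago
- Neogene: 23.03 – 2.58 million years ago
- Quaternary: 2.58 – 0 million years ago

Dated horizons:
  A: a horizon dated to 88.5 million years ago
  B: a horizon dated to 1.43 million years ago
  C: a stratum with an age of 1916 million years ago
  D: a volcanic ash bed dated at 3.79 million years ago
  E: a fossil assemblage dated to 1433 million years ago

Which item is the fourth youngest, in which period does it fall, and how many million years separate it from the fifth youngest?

Smaller Ma means younger, so youngest first: B 1.43 < D 3.79 < A 88.5 < E 1433 < C 1916.
Counting 4 along gives E (1433 Ma); the excerpt puts that inside the Calymmian, 1600–1400 Ma.
Next in line is C (1916 Ma), and 1916 − 1433 = 483 Myr.

E, in the Calymmian; 483 million years to C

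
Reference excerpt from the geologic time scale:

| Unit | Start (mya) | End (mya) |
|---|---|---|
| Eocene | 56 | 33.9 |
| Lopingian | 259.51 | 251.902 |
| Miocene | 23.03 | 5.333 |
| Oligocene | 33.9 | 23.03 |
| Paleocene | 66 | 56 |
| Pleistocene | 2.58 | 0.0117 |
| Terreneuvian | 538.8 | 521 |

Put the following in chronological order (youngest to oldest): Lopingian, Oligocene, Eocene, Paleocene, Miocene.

Miocene → Oligocene → Eocene → Paleocene → Lopingian

Sorting by start age (ascending Ma, since larger Ma = older): Miocene began 23.03, Oligocene began 33.9, Eocene began 56, Paleocene began 66, Lopingian began 259.51.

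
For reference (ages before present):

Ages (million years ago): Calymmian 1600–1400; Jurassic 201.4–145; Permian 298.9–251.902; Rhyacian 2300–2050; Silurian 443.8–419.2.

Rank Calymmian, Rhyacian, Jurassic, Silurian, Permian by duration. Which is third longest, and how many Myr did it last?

Jurassic, 56.4 million years

Durations: Calymmian 200; Rhyacian 250; Jurassic 56.4; Silurian 24.6; Permian 46.998 Myr.
Sorted longest-first: Rhyacian (250), Calymmian (200), Jurassic (56.4), Permian (46.998), Silurian (24.6).
The third longest is Jurassic at 56.4 Myr.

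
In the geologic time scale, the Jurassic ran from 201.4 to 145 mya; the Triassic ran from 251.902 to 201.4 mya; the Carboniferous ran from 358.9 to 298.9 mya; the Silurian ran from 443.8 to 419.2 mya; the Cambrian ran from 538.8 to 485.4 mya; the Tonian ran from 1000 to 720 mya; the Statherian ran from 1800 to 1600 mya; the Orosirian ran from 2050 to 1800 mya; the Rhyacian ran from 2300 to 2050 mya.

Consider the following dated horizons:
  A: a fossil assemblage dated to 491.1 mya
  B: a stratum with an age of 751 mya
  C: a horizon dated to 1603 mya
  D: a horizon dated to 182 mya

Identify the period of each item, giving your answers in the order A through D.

A — Cambrian; B — Tonian; C — Statherian; D — Jurassic

A: 491.1 Ma lies in 538.8–485.4 Ma, so Cambrian.
B: 751 Ma lies in 1000–720 Ma, so Tonian.
C: 1603 Ma lies in 1800–1600 Ma, so Statherian.
D: 182 Ma lies in 201.4–145 Ma, so Jurassic.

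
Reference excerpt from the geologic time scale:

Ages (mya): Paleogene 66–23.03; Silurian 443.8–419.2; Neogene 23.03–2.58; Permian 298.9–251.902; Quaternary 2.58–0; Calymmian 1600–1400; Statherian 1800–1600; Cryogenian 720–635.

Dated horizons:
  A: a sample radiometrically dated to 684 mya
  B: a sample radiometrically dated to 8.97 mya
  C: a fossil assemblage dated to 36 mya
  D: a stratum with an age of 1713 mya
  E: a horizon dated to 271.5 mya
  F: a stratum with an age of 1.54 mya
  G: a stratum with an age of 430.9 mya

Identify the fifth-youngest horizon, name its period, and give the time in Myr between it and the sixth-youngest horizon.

Smaller Ma means younger, so youngest first: F 1.54 < B 8.97 < C 36 < E 271.5 < G 430.9 < A 684 < D 1713.
Counting 5 along gives G (430.9 Ma); the excerpt puts that inside the Silurian, 443.8–419.2 Ma.
Next in line is A (684 Ma), and 684 − 430.9 = 253.1 Myr.

G, in the Silurian; 253.1 million years to A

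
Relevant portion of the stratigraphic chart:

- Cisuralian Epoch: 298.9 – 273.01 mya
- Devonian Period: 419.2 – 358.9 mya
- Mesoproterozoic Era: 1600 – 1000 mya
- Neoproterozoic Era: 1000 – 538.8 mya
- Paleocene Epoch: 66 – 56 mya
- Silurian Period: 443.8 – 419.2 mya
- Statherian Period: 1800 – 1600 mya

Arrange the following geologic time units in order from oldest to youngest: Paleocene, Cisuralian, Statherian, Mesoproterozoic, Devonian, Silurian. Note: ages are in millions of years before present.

Statherian, Mesoproterozoic, Silurian, Devonian, Cisuralian, Paleocene

The oldest of these is Statherian (starts 1800 Ma) and the youngest is Paleocene (ends 56 Ma).
In between, by decreasing start age: Mesoproterozoic (1600), Silurian (443.8), Devonian (419.2), Cisuralian (298.9).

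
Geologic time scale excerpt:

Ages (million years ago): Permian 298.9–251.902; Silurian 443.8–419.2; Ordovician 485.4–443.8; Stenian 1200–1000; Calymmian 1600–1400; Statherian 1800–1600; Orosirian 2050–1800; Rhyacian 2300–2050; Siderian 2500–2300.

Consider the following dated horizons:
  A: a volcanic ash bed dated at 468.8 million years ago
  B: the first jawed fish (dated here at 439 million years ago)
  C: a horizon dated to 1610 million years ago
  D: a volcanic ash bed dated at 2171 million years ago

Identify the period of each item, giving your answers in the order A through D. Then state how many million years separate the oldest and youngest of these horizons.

A — Ordovician; B — Silurian; C — Statherian; D — Rhyacian; span 1732 million years

Match each age against the start–end ranges in the excerpt: A = 468.8 Ma → Ordovician (485.4–443.8); B = 439 Ma → Silurian (443.8–419.2); C = 1610 Ma → Statherian (1800–1600); D = 2171 Ma → Rhyacian (2300–2050).
The largest age is 2171 Ma and the smallest is 439 Ma; their difference is 1732 Myr.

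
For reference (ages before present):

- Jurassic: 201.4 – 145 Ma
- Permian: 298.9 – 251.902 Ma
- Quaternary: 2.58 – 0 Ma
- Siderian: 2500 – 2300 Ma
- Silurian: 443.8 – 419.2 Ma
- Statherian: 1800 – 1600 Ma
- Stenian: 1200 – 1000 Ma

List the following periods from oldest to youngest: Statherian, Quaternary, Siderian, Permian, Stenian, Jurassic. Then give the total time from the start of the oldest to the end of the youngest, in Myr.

Siderian → Statherian → Stenian → Permian → Jurassic → Quaternary; total span 2500 Myr

From the excerpt: Statherian 1800–1600; Quaternary 2.58–0; Siderian 2500–2300; Permian 298.9–251.902; Stenian 1200–1000; Jurassic 201.4–145 (Ma).
Larger Ma is earlier, so the oldest is Siderian and the youngest is Quaternary; oldest to youngest: Siderian, Statherian, Stenian, Permian, Jurassic, Quaternary.
Oldest start 2500 minus youngest end 0 gives 2500 Myr overall.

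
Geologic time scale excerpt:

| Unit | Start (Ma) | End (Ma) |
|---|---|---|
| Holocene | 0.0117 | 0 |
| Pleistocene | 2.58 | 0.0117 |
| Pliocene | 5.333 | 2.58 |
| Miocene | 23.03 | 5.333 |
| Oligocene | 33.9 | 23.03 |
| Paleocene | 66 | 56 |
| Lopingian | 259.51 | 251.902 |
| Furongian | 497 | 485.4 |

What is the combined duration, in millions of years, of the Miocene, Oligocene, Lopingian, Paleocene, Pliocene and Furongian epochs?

60.528 million years

Each duration: Miocene = 17.697; Oligocene = 10.87; Lopingian = 7.608; Paleocene = 10; Pliocene = 2.753; Furongian = 11.6.
Sum: 17.697 + 10.87 + 7.608 + 10 + 2.753 + 11.6 = 60.528 Myr.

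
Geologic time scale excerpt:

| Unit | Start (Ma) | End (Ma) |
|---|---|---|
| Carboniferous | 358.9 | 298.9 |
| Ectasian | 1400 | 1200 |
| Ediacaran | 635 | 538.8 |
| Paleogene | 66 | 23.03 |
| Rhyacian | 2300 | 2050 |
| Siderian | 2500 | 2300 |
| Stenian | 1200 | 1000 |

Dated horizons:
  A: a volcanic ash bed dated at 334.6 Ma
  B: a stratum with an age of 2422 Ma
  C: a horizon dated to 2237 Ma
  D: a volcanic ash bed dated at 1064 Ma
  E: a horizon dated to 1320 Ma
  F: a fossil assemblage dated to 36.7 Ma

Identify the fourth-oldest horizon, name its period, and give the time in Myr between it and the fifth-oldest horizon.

D, in the Stenian; 729.4 million years to A

Larger Ma means older, so oldest first: B 2422 > C 2237 > E 1320 > D 1064 > A 334.6 > F 36.7.
Counting 4 along gives D (1064 Ma); the excerpt puts that inside the Stenian, 1200–1000 Ma.
Next in line is A (334.6 Ma), and 1064 − 334.6 = 729.4 Myr.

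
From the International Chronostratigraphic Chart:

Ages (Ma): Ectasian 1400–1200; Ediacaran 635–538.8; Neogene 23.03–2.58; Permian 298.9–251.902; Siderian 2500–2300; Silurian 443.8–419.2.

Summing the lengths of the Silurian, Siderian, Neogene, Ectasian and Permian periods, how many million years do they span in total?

492.048 million years

Duration is start − end for each: (443.8 − 419.2) + (2500 − 2300) + (23.03 − 2.58) + (1400 − 1200) + (298.9 − 251.902).
That is 24.6 + 200 + 20.45 + 200 + 46.998, which totals 492.048 million years.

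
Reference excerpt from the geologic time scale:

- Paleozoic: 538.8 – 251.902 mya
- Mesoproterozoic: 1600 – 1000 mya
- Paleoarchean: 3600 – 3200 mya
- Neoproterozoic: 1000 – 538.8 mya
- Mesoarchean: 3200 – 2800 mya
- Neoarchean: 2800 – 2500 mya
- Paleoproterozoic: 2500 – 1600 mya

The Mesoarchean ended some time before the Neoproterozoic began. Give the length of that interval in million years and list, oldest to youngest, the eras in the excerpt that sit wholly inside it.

The Mesoarchean closes at 2800 Ma and the Neoproterozoic opens at 1000 Ma, so the interval is 2800 − 1000 = 1800 Myr.
An era fits inside if it starts at or after 2800 Ma and ends at or before 1000 Ma; oldest first that gives Neoarchean, Paleoproterozoic, Mesoproterozoic.

1800 million years; Neoarchean, Paleoproterozoic, Mesoproterozoic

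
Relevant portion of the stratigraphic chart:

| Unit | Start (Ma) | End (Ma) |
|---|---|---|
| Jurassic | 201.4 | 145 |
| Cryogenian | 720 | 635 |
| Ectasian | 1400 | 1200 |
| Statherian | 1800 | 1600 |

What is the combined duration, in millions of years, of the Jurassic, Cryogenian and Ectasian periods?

Each duration: Jurassic = 56.4; Cryogenian = 85; Ectasian = 200.
Sum: 56.4 + 85 + 200 = 341.4 Myr.

341.4 million years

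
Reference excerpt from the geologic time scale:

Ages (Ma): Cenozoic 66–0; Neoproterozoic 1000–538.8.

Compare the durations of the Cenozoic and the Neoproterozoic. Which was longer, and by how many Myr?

Cenozoic: 66 − 0 = 66 Myr.
Neoproterozoic: 1000 − 538.8 = 461.2 Myr.
Difference: 461.2 − 66 = 395.2 Myr, so the Neoproterozoic was longer.

Neoproterozoic, by 395.2 million years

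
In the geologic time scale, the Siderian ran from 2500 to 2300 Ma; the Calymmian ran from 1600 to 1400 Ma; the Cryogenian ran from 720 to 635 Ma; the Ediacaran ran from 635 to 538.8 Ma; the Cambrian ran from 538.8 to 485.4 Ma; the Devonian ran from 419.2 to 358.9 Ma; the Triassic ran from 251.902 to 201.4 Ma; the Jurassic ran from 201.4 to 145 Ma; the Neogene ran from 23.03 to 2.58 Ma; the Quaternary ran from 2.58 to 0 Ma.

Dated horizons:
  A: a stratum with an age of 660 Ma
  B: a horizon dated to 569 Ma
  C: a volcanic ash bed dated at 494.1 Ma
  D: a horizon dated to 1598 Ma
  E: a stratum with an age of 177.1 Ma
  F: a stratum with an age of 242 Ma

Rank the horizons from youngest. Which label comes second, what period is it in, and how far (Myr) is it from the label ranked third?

F, in the Triassic; 252.1 million years to C

Sorted youngest-first by Ma: E (177.1), F (242), C (494.1), B (569), A (660), D (1598).
The second youngest is F at 242 Ma, which lies in 251.902–201.4 Ma: the Triassic.
The third youngest is C at 494.1 Ma; separation = |242 − 494.1| = 252.1 Myr.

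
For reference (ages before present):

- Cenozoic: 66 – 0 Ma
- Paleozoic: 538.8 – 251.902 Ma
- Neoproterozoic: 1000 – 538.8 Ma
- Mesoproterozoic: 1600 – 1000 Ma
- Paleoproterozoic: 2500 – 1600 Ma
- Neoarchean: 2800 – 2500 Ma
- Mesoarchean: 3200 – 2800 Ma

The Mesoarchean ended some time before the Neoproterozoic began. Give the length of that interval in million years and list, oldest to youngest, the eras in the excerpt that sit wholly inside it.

End of Mesoarchean = 2800 Ma; start of Neoproterozoic = 1000 Ma.
Gap = 2800 − 1000 = 1800 Myr.
Eras wholly inside 2800–1000 Ma: Neoarchean (2800–2500), Paleoproterozoic (2500–1600), Mesoproterozoic (1600–1000).

1800 million years; Neoarchean, Paleoproterozoic, Mesoproterozoic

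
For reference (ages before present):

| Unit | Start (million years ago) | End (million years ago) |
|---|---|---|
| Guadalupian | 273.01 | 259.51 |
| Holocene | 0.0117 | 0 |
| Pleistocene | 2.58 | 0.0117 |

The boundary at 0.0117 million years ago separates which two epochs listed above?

The Pleistocene ends at 0.0117 million years ago and the Holocene begins at 0.0117 million years ago, so they share that boundary.

Pleistocene and Holocene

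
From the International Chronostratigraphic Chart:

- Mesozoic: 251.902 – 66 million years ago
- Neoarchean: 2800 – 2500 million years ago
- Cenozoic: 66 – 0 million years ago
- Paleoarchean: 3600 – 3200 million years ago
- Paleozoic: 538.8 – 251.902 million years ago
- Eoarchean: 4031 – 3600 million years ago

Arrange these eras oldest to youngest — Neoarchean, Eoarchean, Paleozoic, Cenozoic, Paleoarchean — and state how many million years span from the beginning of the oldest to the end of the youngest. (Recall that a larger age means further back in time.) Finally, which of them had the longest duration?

Start ages (Ma): Eoarchean 4031, Paleoarchean 3600, Neoarchean 2800, Paleozoic 538.8, Cenozoic 66.
Ordered oldest to youngest: Eoarchean, Paleoarchean, Neoarchean, Paleozoic, Cenozoic.
Span = 4031 − 0 = 4031 Myr.
Durations: Paleoarchean 400, Neoarchean 300, Paleozoic 286.898, Cenozoic 66, Eoarchean 431 → longest is Eoarchean (431 Myr).

Eoarchean → Paleoarchean → Neoarchean → Paleozoic → Cenozoic; total span 4031 Myr; longest is Eoarchean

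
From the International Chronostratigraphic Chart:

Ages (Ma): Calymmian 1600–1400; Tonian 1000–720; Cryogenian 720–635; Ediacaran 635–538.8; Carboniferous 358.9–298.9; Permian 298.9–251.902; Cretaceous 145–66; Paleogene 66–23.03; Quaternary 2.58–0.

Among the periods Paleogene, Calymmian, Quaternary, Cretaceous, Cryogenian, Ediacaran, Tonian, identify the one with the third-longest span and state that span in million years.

Durations: Paleogene 42.97; Calymmian 200; Quaternary 2.58; Cretaceous 79; Cryogenian 85; Ediacaran 96.2; Tonian 280 Myr.
Sorted longest-first: Tonian (280), Calymmian (200), Ediacaran (96.2), Cryogenian (85), Cretaceous (79), Paleogene (42.97), Quaternary (2.58).
The third longest is Ediacaran at 96.2 Myr.

Ediacaran, 96.2 million years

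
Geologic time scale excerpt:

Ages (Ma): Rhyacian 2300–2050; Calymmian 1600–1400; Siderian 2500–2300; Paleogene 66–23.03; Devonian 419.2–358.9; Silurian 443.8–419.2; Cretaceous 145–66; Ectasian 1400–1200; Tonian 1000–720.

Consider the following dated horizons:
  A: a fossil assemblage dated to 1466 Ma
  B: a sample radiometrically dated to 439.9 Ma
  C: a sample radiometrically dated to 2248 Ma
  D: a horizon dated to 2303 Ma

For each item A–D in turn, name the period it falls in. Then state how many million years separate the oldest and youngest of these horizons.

A: 1466 Ma lies in 1600–1400 Ma, so Calymmian.
B: 439.9 Ma lies in 443.8–419.2 Ma, so Silurian.
C: 2248 Ma lies in 2300–2050 Ma, so Rhyacian.
D: 2303 Ma lies in 2500–2300 Ma, so Siderian.
Oldest = 2303 Ma, youngest = 439.9 Ma → span 1863.1 Myr.

A — Calymmian; B — Silurian; C — Rhyacian; D — Siderian; span 1863.1 million years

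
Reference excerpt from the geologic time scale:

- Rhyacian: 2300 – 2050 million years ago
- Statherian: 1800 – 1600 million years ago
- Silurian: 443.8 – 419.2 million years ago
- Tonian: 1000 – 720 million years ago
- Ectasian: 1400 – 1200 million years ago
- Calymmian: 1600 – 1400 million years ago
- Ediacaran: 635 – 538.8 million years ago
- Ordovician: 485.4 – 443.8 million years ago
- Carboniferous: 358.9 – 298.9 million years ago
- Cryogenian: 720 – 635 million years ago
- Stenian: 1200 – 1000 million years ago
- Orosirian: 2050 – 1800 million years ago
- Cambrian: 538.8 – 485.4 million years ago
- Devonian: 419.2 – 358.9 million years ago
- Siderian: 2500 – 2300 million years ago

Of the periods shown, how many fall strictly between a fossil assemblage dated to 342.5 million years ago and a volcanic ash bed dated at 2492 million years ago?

The older date is 2492 Ma and the younger is 342.5 Ma.
Periods with start < 2492 and end > 342.5 Ma: Rhyacian (2300–2050), Orosirian (2050–1800), Statherian (1800–1600), Calymmian (1600–1400), Ectasian (1400–1200), Stenian (1200–1000), Tonian (1000–720), Cryogenian (720–635), Ediacaran (635–538.8), Cambrian (538.8–485.4), Ordovician (485.4–443.8), Silurian (443.8–419.2), Devonian (419.2–358.9).
That is 13 complete periods.

13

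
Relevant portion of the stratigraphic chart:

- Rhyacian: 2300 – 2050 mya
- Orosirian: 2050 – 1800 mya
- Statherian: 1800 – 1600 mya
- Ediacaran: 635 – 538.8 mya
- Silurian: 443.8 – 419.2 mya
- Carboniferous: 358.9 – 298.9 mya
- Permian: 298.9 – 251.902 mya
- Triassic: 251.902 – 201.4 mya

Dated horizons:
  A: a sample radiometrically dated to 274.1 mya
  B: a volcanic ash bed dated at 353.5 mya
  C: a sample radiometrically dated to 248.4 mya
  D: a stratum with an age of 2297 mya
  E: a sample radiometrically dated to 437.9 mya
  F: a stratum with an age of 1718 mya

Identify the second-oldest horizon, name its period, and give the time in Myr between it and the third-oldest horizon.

F, in the Statherian; 1280.1 million years to E

Larger Ma means older, so oldest first: D 2297 > F 1718 > E 437.9 > B 353.5 > A 274.1 > C 248.4.
Counting 2 along gives F (1718 Ma); the excerpt puts that inside the Statherian, 1800–1600 Ma.
Next in line is E (437.9 Ma), and 1718 − 437.9 = 1280.1 Myr.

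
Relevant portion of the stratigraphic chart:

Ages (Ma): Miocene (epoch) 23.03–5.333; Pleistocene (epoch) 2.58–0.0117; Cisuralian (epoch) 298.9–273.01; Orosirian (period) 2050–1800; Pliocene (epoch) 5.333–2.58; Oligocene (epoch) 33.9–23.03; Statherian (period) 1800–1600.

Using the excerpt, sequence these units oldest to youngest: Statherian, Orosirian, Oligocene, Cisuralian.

Orosirian → Statherian → Cisuralian → Oligocene

Sorting by start age (descending Ma, since larger Ma = older): Orosirian began 2050, Statherian began 1800, Cisuralian began 298.9, Oligocene began 33.9.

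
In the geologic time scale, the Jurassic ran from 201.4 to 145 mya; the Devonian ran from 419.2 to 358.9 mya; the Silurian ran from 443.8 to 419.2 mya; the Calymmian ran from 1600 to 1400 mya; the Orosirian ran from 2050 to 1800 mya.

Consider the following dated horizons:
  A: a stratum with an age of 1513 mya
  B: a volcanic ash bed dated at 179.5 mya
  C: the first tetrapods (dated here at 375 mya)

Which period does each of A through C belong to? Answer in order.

A — Calymmian; B — Jurassic; C — Devonian

Match each age against the start–end ranges in the excerpt: A = 1513 Ma → Calymmian (1600–1400); B = 179.5 Ma → Jurassic (201.4–145); C = 375 Ma → Devonian (419.2–358.9).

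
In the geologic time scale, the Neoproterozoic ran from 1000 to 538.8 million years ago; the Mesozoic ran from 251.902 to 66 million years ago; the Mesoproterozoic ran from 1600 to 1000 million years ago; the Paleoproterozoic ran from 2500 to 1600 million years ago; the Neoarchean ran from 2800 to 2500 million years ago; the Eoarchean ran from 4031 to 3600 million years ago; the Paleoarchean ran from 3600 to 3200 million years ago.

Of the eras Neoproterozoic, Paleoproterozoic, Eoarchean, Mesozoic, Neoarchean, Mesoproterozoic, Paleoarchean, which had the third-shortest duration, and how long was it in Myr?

Paleoarchean, 400 million years

Durations: Neoproterozoic 461.2; Paleoproterozoic 900; Eoarchean 431; Mesozoic 185.902; Neoarchean 300; Mesoproterozoic 600; Paleoarchean 400 Myr.
Sorted shortest-first: Mesozoic (185.902), Neoarchean (300), Paleoarchean (400), Eoarchean (431), Neoproterozoic (461.2), Mesoproterozoic (600), Paleoproterozoic (900).
The third shortest is Paleoarchean at 400 Myr.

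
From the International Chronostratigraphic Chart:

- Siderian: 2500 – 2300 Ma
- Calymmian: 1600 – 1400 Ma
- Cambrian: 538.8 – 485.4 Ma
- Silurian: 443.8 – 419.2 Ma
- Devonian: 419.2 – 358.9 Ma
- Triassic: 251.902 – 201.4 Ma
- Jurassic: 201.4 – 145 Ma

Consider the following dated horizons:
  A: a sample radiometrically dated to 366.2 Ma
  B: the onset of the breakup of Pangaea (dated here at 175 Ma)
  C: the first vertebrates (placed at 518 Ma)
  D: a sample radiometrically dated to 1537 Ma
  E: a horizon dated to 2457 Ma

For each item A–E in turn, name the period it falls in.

A: 366.2 Ma lies in 419.2–358.9 Ma, so Devonian.
B: 175 Ma lies in 201.4–145 Ma, so Jurassic.
C: 518 Ma lies in 538.8–485.4 Ma, so Cambrian.
D: 1537 Ma lies in 1600–1400 Ma, so Calymmian.
E: 2457 Ma lies in 2500–2300 Ma, so Siderian.

A — Devonian; B — Jurassic; C — Cambrian; D — Calymmian; E — Siderian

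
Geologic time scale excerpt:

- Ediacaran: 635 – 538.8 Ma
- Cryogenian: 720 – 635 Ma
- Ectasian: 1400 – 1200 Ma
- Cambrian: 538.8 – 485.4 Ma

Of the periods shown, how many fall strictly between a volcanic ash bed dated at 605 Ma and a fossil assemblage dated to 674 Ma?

0

The older date is 674 Ma and the younger is 605 Ma.
No period both begins after 674 Ma and ends before 605 Ma, so the count is 0.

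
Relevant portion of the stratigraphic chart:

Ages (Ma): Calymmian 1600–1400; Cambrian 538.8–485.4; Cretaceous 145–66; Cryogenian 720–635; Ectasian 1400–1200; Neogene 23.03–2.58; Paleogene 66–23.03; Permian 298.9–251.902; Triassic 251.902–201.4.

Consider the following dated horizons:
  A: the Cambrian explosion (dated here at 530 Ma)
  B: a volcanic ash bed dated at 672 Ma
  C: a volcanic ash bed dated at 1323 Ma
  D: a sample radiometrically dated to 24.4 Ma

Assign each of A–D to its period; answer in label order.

Match each age against the start–end ranges in the excerpt: A = 530 Ma → Cambrian (538.8–485.4); B = 672 Ma → Cryogenian (720–635); C = 1323 Ma → Ectasian (1400–1200); D = 24.4 Ma → Paleogene (66–23.03).

A — Cambrian; B — Cryogenian; C — Ectasian; D — Paleogene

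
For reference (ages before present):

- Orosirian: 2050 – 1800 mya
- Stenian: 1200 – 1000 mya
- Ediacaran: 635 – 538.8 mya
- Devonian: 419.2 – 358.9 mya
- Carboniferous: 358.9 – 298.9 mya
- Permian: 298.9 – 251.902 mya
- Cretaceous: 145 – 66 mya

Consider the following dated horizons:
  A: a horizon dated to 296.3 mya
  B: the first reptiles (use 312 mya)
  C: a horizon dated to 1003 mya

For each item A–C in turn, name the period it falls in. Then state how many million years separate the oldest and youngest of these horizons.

Match each age against the start–end ranges in the excerpt: A = 296.3 Ma → Permian (298.9–251.902); B = 312 Ma → Carboniferous (358.9–298.9); C = 1003 Ma → Stenian (1200–1000).
The largest age is 1003 Ma and the smallest is 296.3 Ma; their difference is 706.7 Myr.

A — Permian; B — Carboniferous; C — Stenian; span 706.7 million years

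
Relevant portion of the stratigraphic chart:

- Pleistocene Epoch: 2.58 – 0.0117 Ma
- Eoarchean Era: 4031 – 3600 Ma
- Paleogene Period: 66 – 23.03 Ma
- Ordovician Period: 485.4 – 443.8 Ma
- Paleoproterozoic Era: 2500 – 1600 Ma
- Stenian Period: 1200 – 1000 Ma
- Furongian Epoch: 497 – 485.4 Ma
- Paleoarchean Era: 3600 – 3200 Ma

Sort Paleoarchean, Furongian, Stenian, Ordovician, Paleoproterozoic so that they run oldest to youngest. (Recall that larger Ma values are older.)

The oldest of these is Paleoarchean (starts 3600 Ma) and the youngest is Ordovician (ends 443.8 Ma).
In between, by decreasing start age: Paleoproterozoic (2500), Stenian (1200), Furongian (497).

Paleoarchean, Paleoproterozoic, Stenian, Furongian, Ordovician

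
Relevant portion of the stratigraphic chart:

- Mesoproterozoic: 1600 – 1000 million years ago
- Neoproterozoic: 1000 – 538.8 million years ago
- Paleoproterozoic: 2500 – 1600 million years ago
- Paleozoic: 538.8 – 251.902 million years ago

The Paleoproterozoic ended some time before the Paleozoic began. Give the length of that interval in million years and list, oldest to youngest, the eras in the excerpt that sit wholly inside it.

End of Paleoproterozoic = 1600 Ma; start of Paleozoic = 538.8 Ma.
Gap = 1600 − 538.8 = 1061.2 Myr.
Eras wholly inside 1600–538.8 Ma: Mesoproterozoic (1600–1000), Neoproterozoic (1000–538.8).

1061.2 million years; Mesoproterozoic, Neoproterozoic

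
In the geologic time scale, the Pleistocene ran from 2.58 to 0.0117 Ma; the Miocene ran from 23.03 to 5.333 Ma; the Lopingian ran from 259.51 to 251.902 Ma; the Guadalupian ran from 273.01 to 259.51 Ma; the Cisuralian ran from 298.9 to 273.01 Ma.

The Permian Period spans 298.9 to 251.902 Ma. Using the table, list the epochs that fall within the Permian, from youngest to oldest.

Epochs with both bounds inside 298.9–251.902 Ma: Lopingian (259.51–251.902), Guadalupian (273.01–259.51), Cisuralian (298.9–273.01).

Lopingian, Guadalupian, Cisuralian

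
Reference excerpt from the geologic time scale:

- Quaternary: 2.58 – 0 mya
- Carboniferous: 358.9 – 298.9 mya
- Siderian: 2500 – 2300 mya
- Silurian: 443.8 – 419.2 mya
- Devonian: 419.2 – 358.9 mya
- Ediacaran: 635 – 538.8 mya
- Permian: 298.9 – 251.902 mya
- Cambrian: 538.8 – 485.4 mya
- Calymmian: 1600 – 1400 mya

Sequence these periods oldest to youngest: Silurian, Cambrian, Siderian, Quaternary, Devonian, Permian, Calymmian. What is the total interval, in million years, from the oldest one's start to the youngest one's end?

Siderian, Calymmian, Cambrian, Silurian, Devonian, Permian, Quaternary; total span 2500 Myr

From the excerpt: Silurian 443.8–419.2; Cambrian 538.8–485.4; Siderian 2500–2300; Quaternary 2.58–0; Devonian 419.2–358.9; Permian 298.9–251.902; Calymmian 1600–1400 (Ma).
Larger Ma is earlier, so the oldest is Siderian and the youngest is Quaternary; oldest to youngest: Siderian, Calymmian, Cambrian, Silurian, Devonian, Permian, Quaternary.
Oldest start 2500 minus youngest end 0 gives 2500 Myr overall.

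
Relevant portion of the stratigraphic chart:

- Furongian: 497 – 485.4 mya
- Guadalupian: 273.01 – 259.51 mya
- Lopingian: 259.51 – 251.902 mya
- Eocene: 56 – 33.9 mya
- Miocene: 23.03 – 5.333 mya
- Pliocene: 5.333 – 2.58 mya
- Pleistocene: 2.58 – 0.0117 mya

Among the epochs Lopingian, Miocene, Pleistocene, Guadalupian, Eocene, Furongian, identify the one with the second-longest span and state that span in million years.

Durations: Lopingian 7.608; Miocene 17.697; Pleistocene 2.5683; Guadalupian 13.5; Eocene 22.1; Furongian 11.6 Myr.
Sorted longest-first: Eocene (22.1), Miocene (17.697), Guadalupian (13.5), Furongian (11.6), Lopingian (7.608), Pleistocene (2.5683).
The second longest is Miocene at 17.697 Myr.

Miocene, 17.697 million years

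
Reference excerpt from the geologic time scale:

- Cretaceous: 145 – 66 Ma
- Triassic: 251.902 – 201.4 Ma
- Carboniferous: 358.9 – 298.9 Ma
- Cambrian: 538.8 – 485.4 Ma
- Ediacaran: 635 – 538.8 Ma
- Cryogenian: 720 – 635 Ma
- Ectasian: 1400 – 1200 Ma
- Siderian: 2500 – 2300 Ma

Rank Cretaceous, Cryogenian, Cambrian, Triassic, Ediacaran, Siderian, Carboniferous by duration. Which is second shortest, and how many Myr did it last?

Cambrian, 53.4 million years

Durations: Cretaceous 79; Cryogenian 85; Cambrian 53.4; Triassic 50.502; Ediacaran 96.2; Siderian 200; Carboniferous 60 Myr.
Sorted shortest-first: Triassic (50.502), Cambrian (53.4), Carboniferous (60), Cretaceous (79), Cryogenian (85), Ediacaran (96.2), Siderian (200).
The second shortest is Cambrian at 53.4 Myr.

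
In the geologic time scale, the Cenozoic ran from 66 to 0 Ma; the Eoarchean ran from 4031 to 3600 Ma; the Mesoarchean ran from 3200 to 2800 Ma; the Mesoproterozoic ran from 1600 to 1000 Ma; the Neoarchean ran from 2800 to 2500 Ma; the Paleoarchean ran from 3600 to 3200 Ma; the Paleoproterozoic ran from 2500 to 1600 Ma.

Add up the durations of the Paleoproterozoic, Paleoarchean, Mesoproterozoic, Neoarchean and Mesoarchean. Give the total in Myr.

2600 million years

Each duration: Paleoproterozoic = 900; Paleoarchean = 400; Mesoproterozoic = 600; Neoarchean = 300; Mesoarchean = 400.
Sum: 900 + 400 + 600 + 300 + 400 = 2600 Myr.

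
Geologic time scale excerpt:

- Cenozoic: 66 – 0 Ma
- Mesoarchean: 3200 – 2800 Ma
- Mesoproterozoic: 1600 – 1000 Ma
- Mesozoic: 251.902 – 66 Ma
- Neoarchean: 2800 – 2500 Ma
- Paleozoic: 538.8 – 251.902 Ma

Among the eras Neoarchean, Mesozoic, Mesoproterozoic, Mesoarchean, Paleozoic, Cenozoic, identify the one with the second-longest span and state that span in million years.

Mesoarchean, 400 million years

Durations: Neoarchean 300; Mesozoic 185.902; Mesoproterozoic 600; Mesoarchean 400; Paleozoic 286.898; Cenozoic 66 Myr.
Sorted longest-first: Mesoproterozoic (600), Mesoarchean (400), Neoarchean (300), Paleozoic (286.898), Mesozoic (185.902), Cenozoic (66).
The second longest is Mesoarchean at 400 Myr.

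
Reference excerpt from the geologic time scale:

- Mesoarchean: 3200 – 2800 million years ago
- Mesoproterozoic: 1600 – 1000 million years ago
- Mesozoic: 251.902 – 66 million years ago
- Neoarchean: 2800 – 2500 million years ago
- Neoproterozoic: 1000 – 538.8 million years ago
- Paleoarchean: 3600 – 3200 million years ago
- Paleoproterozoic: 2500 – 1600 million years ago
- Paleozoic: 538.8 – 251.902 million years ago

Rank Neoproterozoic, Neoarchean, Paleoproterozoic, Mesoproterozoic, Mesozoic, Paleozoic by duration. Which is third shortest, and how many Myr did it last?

Neoarchean, 300 million years

Durations: Neoproterozoic 461.2; Neoarchean 300; Paleoproterozoic 900; Mesoproterozoic 600; Mesozoic 185.902; Paleozoic 286.898 Myr.
Sorted shortest-first: Mesozoic (185.902), Paleozoic (286.898), Neoarchean (300), Neoproterozoic (461.2), Mesoproterozoic (600), Paleoproterozoic (900).
The third shortest is Neoarchean at 300 Myr.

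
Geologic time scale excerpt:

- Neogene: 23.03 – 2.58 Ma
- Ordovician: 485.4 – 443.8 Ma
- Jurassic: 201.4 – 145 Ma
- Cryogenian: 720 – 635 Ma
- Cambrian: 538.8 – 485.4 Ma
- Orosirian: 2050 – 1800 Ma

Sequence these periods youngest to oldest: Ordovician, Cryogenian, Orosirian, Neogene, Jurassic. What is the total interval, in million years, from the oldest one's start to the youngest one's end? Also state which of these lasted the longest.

Neogene → Jurassic → Ordovician → Cryogenian → Orosirian; total span 2047.42 Myr; longest is Orosirian

Start ages (Ma): Orosirian 2050, Cryogenian 720, Ordovician 485.4, Jurassic 201.4, Neogene 23.03.
Ordered youngest to oldest: Neogene, Jurassic, Ordovician, Cryogenian, Orosirian.
Span = 2050 − 2.58 = 2047.42 Myr.
Durations: Orosirian 250, Cryogenian 85, Ordovician 41.6, Jurassic 56.4, Neogene 20.45 → longest is Orosirian (250 Myr).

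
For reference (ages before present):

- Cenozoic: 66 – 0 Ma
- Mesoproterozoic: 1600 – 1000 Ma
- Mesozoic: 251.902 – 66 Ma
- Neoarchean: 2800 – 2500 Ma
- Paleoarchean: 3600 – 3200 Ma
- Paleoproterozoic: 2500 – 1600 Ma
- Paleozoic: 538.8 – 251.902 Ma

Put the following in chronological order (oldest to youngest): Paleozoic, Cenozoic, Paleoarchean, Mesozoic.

Paleoarchean, then Paleozoic, then Mesozoic, then Cenozoic

Read off each span (Ma): Paleozoic 538.8–251.902; Cenozoic 66–0; Paleoarchean 3600–3200; Mesozoic 251.902–66.
Larger Ma is older, so oldest→youngest is Paleoarchean, Paleozoic, Mesozoic, Cenozoic.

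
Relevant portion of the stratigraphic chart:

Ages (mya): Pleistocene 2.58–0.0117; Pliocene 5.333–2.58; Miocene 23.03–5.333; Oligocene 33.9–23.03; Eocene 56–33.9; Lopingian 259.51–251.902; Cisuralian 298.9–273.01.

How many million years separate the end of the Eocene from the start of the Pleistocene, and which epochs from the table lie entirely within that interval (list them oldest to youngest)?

31.32 million years; Oligocene, Miocene, Pliocene

The Eocene closes at 33.9 Ma and the Pleistocene opens at 2.58 Ma, so the interval is 33.9 − 2.58 = 31.32 Myr.
An epoch fits inside if it starts at or after 33.9 Ma and ends at or before 2.58 Ma; oldest first that gives Oligocene, Miocene, Pliocene.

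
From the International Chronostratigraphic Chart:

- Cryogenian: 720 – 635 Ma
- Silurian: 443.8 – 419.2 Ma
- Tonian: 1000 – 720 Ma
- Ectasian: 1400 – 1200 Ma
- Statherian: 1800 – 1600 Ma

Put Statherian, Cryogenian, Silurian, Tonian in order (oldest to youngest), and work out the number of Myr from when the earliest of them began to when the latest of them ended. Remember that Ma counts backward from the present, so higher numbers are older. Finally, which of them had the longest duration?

Start ages (Ma): Statherian 1800, Tonian 1000, Cryogenian 720, Silurian 443.8.
Ordered oldest to youngest: Statherian, Tonian, Cryogenian, Silurian.
Span = 1800 − 419.2 = 1380.8 Myr.
Durations: Cryogenian 85, Tonian 280, Statherian 200, Silurian 24.6 → longest is Tonian (280 Myr).

Statherian, Tonian, Cryogenian, Silurian; total span 1380.8 Myr; longest is Tonian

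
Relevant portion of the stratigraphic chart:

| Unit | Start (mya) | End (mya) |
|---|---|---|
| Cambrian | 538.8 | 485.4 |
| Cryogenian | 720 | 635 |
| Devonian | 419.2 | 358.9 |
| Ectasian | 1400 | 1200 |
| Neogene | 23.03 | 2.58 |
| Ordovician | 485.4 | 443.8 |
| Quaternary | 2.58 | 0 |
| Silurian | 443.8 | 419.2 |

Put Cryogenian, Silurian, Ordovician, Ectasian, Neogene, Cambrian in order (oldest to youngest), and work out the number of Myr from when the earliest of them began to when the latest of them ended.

Ectasian, Cryogenian, Cambrian, Ordovician, Silurian, Neogene; total span 1397.42 Myr

From the excerpt: Cryogenian 720–635; Silurian 443.8–419.2; Ordovician 485.4–443.8; Ectasian 1400–1200; Neogene 23.03–2.58; Cambrian 538.8–485.4 (Ma).
Larger Ma is earlier, so the oldest is Ectasian and the youngest is Neogene; oldest to youngest: Ectasian, Cryogenian, Cambrian, Ordovician, Silurian, Neogene.
Oldest start 1400 minus youngest end 2.58 gives 1397.42 Myr overall.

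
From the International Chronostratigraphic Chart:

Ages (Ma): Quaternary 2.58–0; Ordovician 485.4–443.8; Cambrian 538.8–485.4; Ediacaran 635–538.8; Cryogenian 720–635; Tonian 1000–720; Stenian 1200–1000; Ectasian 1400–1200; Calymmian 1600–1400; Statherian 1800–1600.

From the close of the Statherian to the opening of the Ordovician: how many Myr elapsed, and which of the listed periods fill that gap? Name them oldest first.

End of Statherian = 1600 Ma; start of Ordovician = 485.4 Ma.
Gap = 1600 − 485.4 = 1114.6 Myr.
Periods wholly inside 1600–485.4 Ma: Calymmian (1600–1400), Ectasian (1400–1200), Stenian (1200–1000), Tonian (1000–720), Cryogenian (720–635), Ediacaran (635–538.8), Cambrian (538.8–485.4).

1114.6 million years; Calymmian, Ectasian, Stenian, Tonian, Cryogenian, Ediacaran, Cambrian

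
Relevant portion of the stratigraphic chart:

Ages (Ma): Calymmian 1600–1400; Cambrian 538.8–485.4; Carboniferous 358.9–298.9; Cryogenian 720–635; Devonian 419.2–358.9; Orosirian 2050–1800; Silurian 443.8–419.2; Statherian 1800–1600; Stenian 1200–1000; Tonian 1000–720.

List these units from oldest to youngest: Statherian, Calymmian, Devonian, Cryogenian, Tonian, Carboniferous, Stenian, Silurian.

Statherian → Calymmian → Stenian → Tonian → Cryogenian → Silurian → Devonian → Carboniferous

Read off each span (Ma): Statherian 1800–1600; Calymmian 1600–1400; Devonian 419.2–358.9; Cryogenian 720–635; Tonian 1000–720; Carboniferous 358.9–298.9; Stenian 1200–1000; Silurian 443.8–419.2.
Larger Ma is older, so oldest→youngest is Statherian, Calymmian, Stenian, Tonian, Cryogenian, Silurian, Devonian, Carboniferous.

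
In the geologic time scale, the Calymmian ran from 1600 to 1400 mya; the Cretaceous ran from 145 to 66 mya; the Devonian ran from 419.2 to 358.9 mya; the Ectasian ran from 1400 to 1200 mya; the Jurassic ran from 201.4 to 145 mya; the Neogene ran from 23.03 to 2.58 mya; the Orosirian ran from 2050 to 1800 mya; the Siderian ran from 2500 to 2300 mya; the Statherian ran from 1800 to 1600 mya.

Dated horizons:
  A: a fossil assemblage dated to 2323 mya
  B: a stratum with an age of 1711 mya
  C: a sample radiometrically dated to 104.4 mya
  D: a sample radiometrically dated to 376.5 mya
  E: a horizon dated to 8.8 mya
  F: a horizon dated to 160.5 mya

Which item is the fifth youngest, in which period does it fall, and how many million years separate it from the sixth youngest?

B, in the Statherian; 612 million years to A

Smaller Ma means younger, so youngest first: E 8.8 < C 104.4 < F 160.5 < D 376.5 < B 1711 < A 2323.
Counting 5 along gives B (1711 Ma); the excerpt puts that inside the Statherian, 1800–1600 Ma.
Next in line is A (2323 Ma), and 2323 − 1711 = 612 Myr.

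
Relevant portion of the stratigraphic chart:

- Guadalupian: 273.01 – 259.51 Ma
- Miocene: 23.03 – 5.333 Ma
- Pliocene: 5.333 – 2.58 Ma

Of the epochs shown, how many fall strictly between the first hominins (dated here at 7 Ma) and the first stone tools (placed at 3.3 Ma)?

The older date is 7 Ma and the younger is 3.3 Ma.
No epoch both begins after 7 Ma and ends before 3.3 Ma, so the count is 0.

0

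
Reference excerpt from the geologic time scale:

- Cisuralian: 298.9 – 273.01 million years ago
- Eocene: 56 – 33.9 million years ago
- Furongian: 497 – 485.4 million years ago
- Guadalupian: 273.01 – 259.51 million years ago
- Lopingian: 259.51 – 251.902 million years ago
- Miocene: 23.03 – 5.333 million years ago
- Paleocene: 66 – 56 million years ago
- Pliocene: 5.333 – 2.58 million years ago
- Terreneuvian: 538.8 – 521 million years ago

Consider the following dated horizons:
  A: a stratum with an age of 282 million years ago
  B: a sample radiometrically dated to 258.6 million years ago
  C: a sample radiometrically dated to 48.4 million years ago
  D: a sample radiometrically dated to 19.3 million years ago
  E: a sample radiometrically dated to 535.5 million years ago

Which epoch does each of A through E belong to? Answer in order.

A — Cisuralian; B — Lopingian; C — Eocene; D — Miocene; E — Terreneuvian

A: 282 Ma lies in 298.9–273.01 Ma, so Cisuralian.
B: 258.6 Ma lies in 259.51–251.902 Ma, so Lopingian.
C: 48.4 Ma lies in 56–33.9 Ma, so Eocene.
D: 19.3 Ma lies in 23.03–5.333 Ma, so Miocene.
E: 535.5 Ma lies in 538.8–521 Ma, so Terreneuvian.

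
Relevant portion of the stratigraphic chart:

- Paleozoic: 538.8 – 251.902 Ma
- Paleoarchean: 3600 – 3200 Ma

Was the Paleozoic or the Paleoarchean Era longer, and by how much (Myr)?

Paleoarchean, by 113.102 million years

Paleozoic: 538.8 − 251.902 = 286.898 Myr.
Paleoarchean: 3600 − 3200 = 400 Myr.
Difference: 400 − 286.898 = 113.102 Myr, so the Paleoarchean was longer.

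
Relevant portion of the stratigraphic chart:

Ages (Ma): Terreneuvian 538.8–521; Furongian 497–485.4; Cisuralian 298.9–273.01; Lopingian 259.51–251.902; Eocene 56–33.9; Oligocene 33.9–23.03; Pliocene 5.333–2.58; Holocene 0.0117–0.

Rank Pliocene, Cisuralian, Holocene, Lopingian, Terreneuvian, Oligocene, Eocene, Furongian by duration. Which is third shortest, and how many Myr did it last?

Lopingian, 7.608 million years

Durations: Pliocene 2.753; Cisuralian 25.89; Holocene 0.0117; Lopingian 7.608; Terreneuvian 17.8; Oligocene 10.87; Eocene 22.1; Furongian 11.6 Myr.
Sorted shortest-first: Holocene (0.0117), Pliocene (2.753), Lopingian (7.608), Oligocene (10.87), Furongian (11.6), Terreneuvian (17.8), Eocene (22.1), Cisuralian (25.89).
The third shortest is Lopingian at 7.608 Myr.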